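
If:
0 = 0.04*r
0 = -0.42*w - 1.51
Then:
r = 0.00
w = -3.60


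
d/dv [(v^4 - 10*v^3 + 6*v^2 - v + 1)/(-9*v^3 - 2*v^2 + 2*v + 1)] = (-9*v^6 - 4*v^5 + 80*v^4 - 54*v^3 + 7*v^2 + 16*v - 3)/(81*v^6 + 36*v^5 - 32*v^4 - 26*v^3 + 4*v + 1)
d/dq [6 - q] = -1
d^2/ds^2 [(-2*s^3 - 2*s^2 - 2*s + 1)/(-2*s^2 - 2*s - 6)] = (-4*s^3 - 3*s^2 + 33*s + 14)/(s^6 + 3*s^5 + 12*s^4 + 19*s^3 + 36*s^2 + 27*s + 27)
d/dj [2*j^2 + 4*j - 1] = 4*j + 4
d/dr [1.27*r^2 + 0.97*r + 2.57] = 2.54*r + 0.97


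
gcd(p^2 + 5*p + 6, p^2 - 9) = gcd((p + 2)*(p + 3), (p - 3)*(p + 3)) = p + 3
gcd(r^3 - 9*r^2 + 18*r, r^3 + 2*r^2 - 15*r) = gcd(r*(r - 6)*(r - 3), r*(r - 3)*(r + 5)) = r^2 - 3*r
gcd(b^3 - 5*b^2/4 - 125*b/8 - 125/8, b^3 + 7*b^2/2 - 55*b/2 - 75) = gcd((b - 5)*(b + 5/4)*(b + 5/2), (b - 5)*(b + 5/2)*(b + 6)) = b^2 - 5*b/2 - 25/2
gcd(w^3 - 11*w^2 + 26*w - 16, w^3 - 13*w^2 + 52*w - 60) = w - 2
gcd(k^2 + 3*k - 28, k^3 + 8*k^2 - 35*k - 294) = k + 7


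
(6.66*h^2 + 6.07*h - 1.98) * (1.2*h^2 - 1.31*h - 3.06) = 7.992*h^4 - 1.4406*h^3 - 30.7073*h^2 - 15.9804*h + 6.0588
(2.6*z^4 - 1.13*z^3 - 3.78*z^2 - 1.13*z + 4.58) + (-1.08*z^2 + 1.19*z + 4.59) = 2.6*z^4 - 1.13*z^3 - 4.86*z^2 + 0.0600000000000001*z + 9.17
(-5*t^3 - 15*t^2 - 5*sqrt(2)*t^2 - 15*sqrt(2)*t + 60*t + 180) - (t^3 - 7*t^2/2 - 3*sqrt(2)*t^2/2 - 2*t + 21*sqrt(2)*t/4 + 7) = -6*t^3 - 23*t^2/2 - 7*sqrt(2)*t^2/2 - 81*sqrt(2)*t/4 + 62*t + 173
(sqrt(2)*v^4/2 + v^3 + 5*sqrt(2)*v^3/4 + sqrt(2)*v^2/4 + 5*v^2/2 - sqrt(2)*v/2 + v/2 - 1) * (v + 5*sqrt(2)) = sqrt(2)*v^5/2 + 5*sqrt(2)*v^4/4 + 6*v^4 + 21*sqrt(2)*v^3/4 + 15*v^3 + 3*v^2 + 12*sqrt(2)*v^2 - 6*v + 5*sqrt(2)*v/2 - 5*sqrt(2)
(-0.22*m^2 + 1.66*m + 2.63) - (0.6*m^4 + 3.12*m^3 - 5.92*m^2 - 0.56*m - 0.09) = -0.6*m^4 - 3.12*m^3 + 5.7*m^2 + 2.22*m + 2.72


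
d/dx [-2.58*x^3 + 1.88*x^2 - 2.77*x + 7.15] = -7.74*x^2 + 3.76*x - 2.77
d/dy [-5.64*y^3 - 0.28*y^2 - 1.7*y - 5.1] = -16.92*y^2 - 0.56*y - 1.7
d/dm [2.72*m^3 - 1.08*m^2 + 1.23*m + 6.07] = 8.16*m^2 - 2.16*m + 1.23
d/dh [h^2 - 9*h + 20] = 2*h - 9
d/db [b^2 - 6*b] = 2*b - 6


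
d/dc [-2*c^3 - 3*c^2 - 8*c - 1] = -6*c^2 - 6*c - 8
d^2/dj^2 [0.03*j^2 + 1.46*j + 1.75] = 0.0600000000000000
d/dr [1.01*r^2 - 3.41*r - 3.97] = 2.02*r - 3.41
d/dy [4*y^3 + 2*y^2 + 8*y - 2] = 12*y^2 + 4*y + 8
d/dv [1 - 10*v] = -10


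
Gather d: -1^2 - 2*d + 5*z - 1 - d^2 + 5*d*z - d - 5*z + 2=-d^2 + d*(5*z - 3)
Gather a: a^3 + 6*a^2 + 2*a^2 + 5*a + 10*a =a^3 + 8*a^2 + 15*a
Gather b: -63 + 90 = 27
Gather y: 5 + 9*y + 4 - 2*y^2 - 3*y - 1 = -2*y^2 + 6*y + 8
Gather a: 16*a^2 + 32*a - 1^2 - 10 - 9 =16*a^2 + 32*a - 20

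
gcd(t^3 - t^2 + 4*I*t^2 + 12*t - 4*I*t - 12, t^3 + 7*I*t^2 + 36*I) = t^2 + 4*I*t + 12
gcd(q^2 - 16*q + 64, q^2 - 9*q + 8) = q - 8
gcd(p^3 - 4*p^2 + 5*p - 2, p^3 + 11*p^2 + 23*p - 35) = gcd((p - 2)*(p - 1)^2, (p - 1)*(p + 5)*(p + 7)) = p - 1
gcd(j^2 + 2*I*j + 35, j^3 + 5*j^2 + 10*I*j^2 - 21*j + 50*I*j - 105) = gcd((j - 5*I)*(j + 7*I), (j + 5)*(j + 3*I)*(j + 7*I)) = j + 7*I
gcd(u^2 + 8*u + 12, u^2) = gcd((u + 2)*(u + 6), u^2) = 1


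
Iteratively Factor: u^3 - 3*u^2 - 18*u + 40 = (u - 5)*(u^2 + 2*u - 8) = (u - 5)*(u - 2)*(u + 4)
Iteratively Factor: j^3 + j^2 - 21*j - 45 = (j + 3)*(j^2 - 2*j - 15) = (j - 5)*(j + 3)*(j + 3)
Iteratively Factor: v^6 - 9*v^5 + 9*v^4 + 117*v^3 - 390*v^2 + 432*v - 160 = (v - 1)*(v^5 - 8*v^4 + v^3 + 118*v^2 - 272*v + 160) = (v - 1)*(v + 4)*(v^4 - 12*v^3 + 49*v^2 - 78*v + 40) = (v - 1)^2*(v + 4)*(v^3 - 11*v^2 + 38*v - 40) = (v - 4)*(v - 1)^2*(v + 4)*(v^2 - 7*v + 10) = (v - 4)*(v - 2)*(v - 1)^2*(v + 4)*(v - 5)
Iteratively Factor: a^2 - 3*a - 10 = (a + 2)*(a - 5)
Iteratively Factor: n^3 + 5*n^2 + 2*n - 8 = (n + 4)*(n^2 + n - 2) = (n + 2)*(n + 4)*(n - 1)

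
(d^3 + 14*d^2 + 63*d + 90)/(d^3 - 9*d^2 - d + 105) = (d^2 + 11*d + 30)/(d^2 - 12*d + 35)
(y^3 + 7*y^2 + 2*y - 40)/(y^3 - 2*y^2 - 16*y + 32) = (y + 5)/(y - 4)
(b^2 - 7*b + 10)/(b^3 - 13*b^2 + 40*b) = (b - 2)/(b*(b - 8))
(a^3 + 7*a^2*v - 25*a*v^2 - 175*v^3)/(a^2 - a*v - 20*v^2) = (a^2 + 12*a*v + 35*v^2)/(a + 4*v)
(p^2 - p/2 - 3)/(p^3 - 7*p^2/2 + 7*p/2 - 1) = (2*p + 3)/(2*p^2 - 3*p + 1)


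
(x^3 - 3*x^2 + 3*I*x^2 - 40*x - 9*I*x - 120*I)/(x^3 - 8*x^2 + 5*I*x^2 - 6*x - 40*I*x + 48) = (x + 5)/(x + 2*I)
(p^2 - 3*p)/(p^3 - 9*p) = 1/(p + 3)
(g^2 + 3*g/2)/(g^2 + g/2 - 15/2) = g*(2*g + 3)/(2*g^2 + g - 15)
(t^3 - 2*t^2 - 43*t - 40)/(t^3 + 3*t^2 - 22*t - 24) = (t^2 - 3*t - 40)/(t^2 + 2*t - 24)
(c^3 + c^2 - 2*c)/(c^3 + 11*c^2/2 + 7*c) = 2*(c - 1)/(2*c + 7)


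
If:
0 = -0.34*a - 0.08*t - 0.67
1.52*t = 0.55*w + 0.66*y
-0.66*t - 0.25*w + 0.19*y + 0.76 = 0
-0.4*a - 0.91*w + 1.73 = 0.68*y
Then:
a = -2.31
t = 1.46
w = 1.06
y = 2.48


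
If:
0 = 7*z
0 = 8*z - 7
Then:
No Solution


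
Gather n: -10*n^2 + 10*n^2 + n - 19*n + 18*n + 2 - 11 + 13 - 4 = 0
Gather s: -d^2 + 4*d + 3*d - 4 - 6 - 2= -d^2 + 7*d - 12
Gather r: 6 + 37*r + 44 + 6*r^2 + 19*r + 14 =6*r^2 + 56*r + 64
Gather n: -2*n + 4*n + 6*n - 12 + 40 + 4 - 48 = 8*n - 16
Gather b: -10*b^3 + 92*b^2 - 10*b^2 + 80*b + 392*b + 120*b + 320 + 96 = -10*b^3 + 82*b^2 + 592*b + 416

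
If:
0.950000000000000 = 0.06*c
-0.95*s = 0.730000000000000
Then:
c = 15.83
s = -0.77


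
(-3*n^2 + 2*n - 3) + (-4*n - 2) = -3*n^2 - 2*n - 5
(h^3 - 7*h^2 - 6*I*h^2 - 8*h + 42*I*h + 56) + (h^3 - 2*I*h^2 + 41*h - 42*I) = 2*h^3 - 7*h^2 - 8*I*h^2 + 33*h + 42*I*h + 56 - 42*I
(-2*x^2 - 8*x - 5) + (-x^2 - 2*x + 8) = -3*x^2 - 10*x + 3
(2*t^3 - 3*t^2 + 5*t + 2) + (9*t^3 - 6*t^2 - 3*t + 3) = 11*t^3 - 9*t^2 + 2*t + 5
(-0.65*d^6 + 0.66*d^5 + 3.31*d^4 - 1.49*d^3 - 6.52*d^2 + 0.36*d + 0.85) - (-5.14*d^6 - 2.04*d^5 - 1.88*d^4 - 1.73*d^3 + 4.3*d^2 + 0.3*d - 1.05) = 4.49*d^6 + 2.7*d^5 + 5.19*d^4 + 0.24*d^3 - 10.82*d^2 + 0.06*d + 1.9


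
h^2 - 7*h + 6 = (h - 6)*(h - 1)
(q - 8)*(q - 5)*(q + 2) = q^3 - 11*q^2 + 14*q + 80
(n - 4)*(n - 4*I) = n^2 - 4*n - 4*I*n + 16*I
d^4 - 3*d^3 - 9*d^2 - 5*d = d*(d - 5)*(d + 1)^2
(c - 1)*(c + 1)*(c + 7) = c^3 + 7*c^2 - c - 7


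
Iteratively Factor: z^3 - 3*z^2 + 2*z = (z)*(z^2 - 3*z + 2) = z*(z - 2)*(z - 1)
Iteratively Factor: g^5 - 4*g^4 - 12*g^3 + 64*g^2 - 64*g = (g - 4)*(g^4 - 12*g^2 + 16*g) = g*(g - 4)*(g^3 - 12*g + 16) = g*(g - 4)*(g - 2)*(g^2 + 2*g - 8) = g*(g - 4)*(g - 2)^2*(g + 4)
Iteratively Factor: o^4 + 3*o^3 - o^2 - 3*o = (o - 1)*(o^3 + 4*o^2 + 3*o) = o*(o - 1)*(o^2 + 4*o + 3) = o*(o - 1)*(o + 3)*(o + 1)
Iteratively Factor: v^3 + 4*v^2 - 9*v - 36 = (v + 3)*(v^2 + v - 12) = (v + 3)*(v + 4)*(v - 3)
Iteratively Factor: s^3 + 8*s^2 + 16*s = (s + 4)*(s^2 + 4*s) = s*(s + 4)*(s + 4)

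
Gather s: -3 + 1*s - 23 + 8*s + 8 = 9*s - 18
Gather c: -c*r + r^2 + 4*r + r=-c*r + r^2 + 5*r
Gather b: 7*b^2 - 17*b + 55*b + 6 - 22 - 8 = 7*b^2 + 38*b - 24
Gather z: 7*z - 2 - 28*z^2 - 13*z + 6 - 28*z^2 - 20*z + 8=-56*z^2 - 26*z + 12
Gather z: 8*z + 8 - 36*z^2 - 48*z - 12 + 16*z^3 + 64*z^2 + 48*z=16*z^3 + 28*z^2 + 8*z - 4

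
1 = 1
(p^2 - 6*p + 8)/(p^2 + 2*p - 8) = (p - 4)/(p + 4)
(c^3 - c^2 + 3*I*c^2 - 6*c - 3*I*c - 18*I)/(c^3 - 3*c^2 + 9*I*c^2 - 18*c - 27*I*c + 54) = (c + 2)/(c + 6*I)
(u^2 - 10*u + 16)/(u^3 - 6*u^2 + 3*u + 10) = (u - 8)/(u^2 - 4*u - 5)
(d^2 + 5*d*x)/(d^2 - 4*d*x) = (d + 5*x)/(d - 4*x)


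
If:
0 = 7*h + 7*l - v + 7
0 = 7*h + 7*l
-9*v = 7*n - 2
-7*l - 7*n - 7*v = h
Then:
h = -2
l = 2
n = -61/7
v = 7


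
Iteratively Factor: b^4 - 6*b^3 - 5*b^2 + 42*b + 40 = (b + 1)*(b^3 - 7*b^2 + 2*b + 40) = (b - 5)*(b + 1)*(b^2 - 2*b - 8) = (b - 5)*(b - 4)*(b + 1)*(b + 2)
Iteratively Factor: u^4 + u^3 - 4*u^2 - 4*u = (u)*(u^3 + u^2 - 4*u - 4) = u*(u + 2)*(u^2 - u - 2) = u*(u - 2)*(u + 2)*(u + 1)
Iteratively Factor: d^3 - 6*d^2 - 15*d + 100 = (d - 5)*(d^2 - d - 20) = (d - 5)*(d + 4)*(d - 5)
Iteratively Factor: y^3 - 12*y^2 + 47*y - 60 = (y - 3)*(y^2 - 9*y + 20) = (y - 4)*(y - 3)*(y - 5)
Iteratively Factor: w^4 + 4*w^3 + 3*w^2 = (w)*(w^3 + 4*w^2 + 3*w) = w*(w + 3)*(w^2 + w) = w^2*(w + 3)*(w + 1)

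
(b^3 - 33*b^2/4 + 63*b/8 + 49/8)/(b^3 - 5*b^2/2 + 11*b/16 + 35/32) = 4*(b - 7)/(4*b - 5)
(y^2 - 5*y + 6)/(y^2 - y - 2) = (y - 3)/(y + 1)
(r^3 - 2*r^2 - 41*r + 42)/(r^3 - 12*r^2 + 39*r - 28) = (r + 6)/(r - 4)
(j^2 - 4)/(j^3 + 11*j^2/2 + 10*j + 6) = 2*(j - 2)/(2*j^2 + 7*j + 6)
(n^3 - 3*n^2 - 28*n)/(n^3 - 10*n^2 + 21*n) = (n + 4)/(n - 3)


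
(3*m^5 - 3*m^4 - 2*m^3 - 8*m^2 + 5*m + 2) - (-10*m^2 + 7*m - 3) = 3*m^5 - 3*m^4 - 2*m^3 + 2*m^2 - 2*m + 5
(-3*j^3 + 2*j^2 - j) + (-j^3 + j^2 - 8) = -4*j^3 + 3*j^2 - j - 8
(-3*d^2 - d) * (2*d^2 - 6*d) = -6*d^4 + 16*d^3 + 6*d^2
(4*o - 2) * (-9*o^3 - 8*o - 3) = -36*o^4 + 18*o^3 - 32*o^2 + 4*o + 6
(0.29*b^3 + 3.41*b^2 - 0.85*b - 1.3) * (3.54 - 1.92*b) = -0.5568*b^4 - 5.5206*b^3 + 13.7034*b^2 - 0.513*b - 4.602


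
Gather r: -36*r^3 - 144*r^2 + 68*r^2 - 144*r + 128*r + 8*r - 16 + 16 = -36*r^3 - 76*r^2 - 8*r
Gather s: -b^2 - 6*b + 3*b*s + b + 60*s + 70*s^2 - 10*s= -b^2 - 5*b + 70*s^2 + s*(3*b + 50)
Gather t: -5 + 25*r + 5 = 25*r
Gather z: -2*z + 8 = 8 - 2*z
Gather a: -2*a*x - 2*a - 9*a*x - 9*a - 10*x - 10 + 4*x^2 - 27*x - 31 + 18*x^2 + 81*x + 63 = a*(-11*x - 11) + 22*x^2 + 44*x + 22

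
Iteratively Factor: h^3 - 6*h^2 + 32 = (h - 4)*(h^2 - 2*h - 8) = (h - 4)*(h + 2)*(h - 4)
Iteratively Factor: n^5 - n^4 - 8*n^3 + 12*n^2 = (n)*(n^4 - n^3 - 8*n^2 + 12*n) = n*(n - 2)*(n^3 + n^2 - 6*n) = n*(n - 2)^2*(n^2 + 3*n) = n*(n - 2)^2*(n + 3)*(n)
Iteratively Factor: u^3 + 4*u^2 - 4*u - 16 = (u + 4)*(u^2 - 4) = (u - 2)*(u + 4)*(u + 2)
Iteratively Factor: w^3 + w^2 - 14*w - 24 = (w + 2)*(w^2 - w - 12) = (w + 2)*(w + 3)*(w - 4)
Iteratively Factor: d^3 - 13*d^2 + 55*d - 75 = (d - 5)*(d^2 - 8*d + 15) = (d - 5)*(d - 3)*(d - 5)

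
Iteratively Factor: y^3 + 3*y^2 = (y + 3)*(y^2) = y*(y + 3)*(y)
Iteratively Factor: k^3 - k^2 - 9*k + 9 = (k - 3)*(k^2 + 2*k - 3) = (k - 3)*(k + 3)*(k - 1)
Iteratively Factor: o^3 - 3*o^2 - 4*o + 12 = (o - 3)*(o^2 - 4) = (o - 3)*(o - 2)*(o + 2)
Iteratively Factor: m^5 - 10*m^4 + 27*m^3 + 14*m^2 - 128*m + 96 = (m - 1)*(m^4 - 9*m^3 + 18*m^2 + 32*m - 96) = (m - 3)*(m - 1)*(m^3 - 6*m^2 + 32) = (m - 3)*(m - 1)*(m + 2)*(m^2 - 8*m + 16) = (m - 4)*(m - 3)*(m - 1)*(m + 2)*(m - 4)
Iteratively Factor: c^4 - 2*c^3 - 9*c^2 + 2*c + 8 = (c + 2)*(c^3 - 4*c^2 - c + 4) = (c - 4)*(c + 2)*(c^2 - 1) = (c - 4)*(c + 1)*(c + 2)*(c - 1)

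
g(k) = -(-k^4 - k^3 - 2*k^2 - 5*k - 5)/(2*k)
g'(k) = -(-4*k^3 - 3*k^2 - 4*k - 5)/(2*k) + (-k^4 - k^3 - 2*k^2 - 5*k - 5)/(2*k^2) = 3*k^2/2 + k + 1 - 5/(2*k^2)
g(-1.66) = -1.58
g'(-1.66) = 2.57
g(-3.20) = -12.75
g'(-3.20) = 12.92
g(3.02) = 24.68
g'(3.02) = 17.43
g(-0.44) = -3.57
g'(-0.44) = -12.06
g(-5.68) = -79.11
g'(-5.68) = 43.64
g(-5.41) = -67.91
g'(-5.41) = 39.41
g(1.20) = 7.37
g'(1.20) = 2.62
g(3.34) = 30.80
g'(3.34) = 20.85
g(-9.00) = -330.78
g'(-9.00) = 113.47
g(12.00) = 950.71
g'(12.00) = 228.98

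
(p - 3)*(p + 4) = p^2 + p - 12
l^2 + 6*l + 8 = (l + 2)*(l + 4)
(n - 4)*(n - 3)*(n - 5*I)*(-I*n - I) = -I*n^4 - 5*n^3 + 6*I*n^3 + 30*n^2 - 5*I*n^2 - 25*n - 12*I*n - 60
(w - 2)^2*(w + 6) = w^3 + 2*w^2 - 20*w + 24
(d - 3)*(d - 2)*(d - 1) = d^3 - 6*d^2 + 11*d - 6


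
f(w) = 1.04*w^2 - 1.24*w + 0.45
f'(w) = 2.08*w - 1.24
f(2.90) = 5.60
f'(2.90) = 4.79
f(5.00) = 20.25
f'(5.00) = 9.16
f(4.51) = 16.01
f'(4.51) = 8.14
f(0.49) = 0.09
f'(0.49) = -0.22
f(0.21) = 0.24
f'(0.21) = -0.80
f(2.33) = 3.21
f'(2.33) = 3.61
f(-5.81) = 42.76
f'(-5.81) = -13.32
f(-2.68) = 11.24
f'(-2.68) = -6.81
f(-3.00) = 13.53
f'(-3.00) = -7.48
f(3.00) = 6.09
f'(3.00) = 5.00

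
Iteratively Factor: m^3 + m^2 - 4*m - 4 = (m - 2)*(m^2 + 3*m + 2) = (m - 2)*(m + 2)*(m + 1)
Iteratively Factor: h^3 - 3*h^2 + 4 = (h - 2)*(h^2 - h - 2) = (h - 2)^2*(h + 1)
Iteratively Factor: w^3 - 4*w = (w + 2)*(w^2 - 2*w) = (w - 2)*(w + 2)*(w)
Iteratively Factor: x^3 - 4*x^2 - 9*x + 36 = (x - 4)*(x^2 - 9) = (x - 4)*(x - 3)*(x + 3)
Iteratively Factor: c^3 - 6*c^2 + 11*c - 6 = (c - 1)*(c^2 - 5*c + 6) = (c - 3)*(c - 1)*(c - 2)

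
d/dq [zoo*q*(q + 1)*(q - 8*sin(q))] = zoo*(q^2*cos(q) + q^2 + sqrt(2)*q*sin(q + pi/4) + sin(q))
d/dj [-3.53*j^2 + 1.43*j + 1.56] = 1.43 - 7.06*j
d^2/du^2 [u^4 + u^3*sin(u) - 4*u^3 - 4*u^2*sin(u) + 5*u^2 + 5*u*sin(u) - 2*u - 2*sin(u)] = -u^3*sin(u) + 4*u^2*sin(u) + 6*u^2*cos(u) + 12*u^2 + u*sin(u) - 16*u*cos(u) - 24*u - 6*sin(u) + 10*cos(u) + 10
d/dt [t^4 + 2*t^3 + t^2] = 2*t*(2*t^2 + 3*t + 1)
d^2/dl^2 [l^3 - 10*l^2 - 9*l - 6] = 6*l - 20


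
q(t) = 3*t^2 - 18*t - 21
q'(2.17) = -4.98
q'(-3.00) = -36.00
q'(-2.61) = -33.66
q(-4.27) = 110.56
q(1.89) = -44.30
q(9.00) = 60.00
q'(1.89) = -6.66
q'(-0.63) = -21.78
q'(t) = 6*t - 18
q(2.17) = -45.93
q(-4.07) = 101.95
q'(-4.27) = -43.62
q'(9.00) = 36.00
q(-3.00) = 60.00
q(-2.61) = 46.42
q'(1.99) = -6.06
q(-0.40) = -13.32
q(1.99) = -44.94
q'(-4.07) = -42.42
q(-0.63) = -8.47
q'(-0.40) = -20.40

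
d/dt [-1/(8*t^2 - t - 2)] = (16*t - 1)/(-8*t^2 + t + 2)^2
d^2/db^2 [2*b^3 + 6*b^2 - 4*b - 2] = 12*b + 12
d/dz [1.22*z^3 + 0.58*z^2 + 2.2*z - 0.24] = 3.66*z^2 + 1.16*z + 2.2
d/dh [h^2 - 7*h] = 2*h - 7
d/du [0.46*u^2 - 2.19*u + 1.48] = 0.92*u - 2.19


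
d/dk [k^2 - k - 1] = 2*k - 1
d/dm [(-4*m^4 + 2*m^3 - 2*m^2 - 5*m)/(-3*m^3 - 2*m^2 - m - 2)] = 2*(6*m^6 + 8*m^5 + m^4 - m^3 - 10*m^2 + 4*m + 5)/(9*m^6 + 12*m^5 + 10*m^4 + 16*m^3 + 9*m^2 + 4*m + 4)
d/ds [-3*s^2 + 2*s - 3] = 2 - 6*s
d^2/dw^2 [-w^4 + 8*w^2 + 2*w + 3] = 16 - 12*w^2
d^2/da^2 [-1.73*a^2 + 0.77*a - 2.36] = -3.46000000000000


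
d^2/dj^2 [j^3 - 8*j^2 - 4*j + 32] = 6*j - 16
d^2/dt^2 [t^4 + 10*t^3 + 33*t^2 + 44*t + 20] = 12*t^2 + 60*t + 66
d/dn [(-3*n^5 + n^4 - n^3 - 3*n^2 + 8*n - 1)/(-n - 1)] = (12*n^5 + 12*n^4 - 2*n^3 + 6*n^2 + 6*n - 9)/(n^2 + 2*n + 1)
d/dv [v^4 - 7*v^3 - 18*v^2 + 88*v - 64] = 4*v^3 - 21*v^2 - 36*v + 88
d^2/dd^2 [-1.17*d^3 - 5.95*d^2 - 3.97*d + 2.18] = -7.02*d - 11.9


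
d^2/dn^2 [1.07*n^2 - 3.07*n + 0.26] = 2.14000000000000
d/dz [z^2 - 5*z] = 2*z - 5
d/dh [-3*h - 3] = -3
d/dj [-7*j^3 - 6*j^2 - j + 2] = -21*j^2 - 12*j - 1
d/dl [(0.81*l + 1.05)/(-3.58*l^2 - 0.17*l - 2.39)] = (2.8998*l^2 + 7.518*l - 1.7574)/(12.8164*l^4 + 1.2172*l^3 + 17.1413*l^2 + 0.8126*l + 5.7121)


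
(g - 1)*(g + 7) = g^2 + 6*g - 7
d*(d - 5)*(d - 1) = d^3 - 6*d^2 + 5*d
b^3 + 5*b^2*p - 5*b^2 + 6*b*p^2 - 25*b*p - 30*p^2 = (b - 5)*(b + 2*p)*(b + 3*p)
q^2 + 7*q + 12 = (q + 3)*(q + 4)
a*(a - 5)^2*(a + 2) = a^4 - 8*a^3 + 5*a^2 + 50*a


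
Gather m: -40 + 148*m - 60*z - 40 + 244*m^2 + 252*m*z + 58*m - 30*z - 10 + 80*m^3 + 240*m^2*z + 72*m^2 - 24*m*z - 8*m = 80*m^3 + m^2*(240*z + 316) + m*(228*z + 198) - 90*z - 90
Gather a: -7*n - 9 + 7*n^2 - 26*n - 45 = 7*n^2 - 33*n - 54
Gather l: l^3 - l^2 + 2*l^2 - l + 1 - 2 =l^3 + l^2 - l - 1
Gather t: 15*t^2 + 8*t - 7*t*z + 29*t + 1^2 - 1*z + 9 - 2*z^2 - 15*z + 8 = 15*t^2 + t*(37 - 7*z) - 2*z^2 - 16*z + 18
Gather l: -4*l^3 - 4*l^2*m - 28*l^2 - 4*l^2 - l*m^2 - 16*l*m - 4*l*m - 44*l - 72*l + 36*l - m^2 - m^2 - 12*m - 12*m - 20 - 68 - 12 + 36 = -4*l^3 + l^2*(-4*m - 32) + l*(-m^2 - 20*m - 80) - 2*m^2 - 24*m - 64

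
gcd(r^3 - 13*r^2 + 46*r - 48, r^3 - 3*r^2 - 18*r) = 1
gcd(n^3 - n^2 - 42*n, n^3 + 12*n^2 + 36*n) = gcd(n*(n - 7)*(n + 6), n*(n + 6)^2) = n^2 + 6*n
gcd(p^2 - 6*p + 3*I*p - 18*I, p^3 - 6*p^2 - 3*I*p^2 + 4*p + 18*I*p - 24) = p - 6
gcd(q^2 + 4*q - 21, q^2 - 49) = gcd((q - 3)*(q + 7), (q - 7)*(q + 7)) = q + 7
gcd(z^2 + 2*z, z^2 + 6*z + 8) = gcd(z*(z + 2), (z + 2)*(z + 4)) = z + 2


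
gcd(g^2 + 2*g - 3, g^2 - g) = g - 1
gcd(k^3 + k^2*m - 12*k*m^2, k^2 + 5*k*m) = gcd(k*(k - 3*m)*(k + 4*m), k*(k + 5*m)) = k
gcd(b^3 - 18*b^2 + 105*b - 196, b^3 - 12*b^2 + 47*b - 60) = b - 4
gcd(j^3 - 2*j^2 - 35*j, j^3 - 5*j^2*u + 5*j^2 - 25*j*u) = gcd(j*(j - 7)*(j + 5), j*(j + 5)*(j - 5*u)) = j^2 + 5*j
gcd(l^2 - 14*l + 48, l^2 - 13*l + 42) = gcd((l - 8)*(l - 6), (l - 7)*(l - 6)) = l - 6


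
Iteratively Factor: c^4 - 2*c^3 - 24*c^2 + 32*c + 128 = (c + 4)*(c^3 - 6*c^2 + 32) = (c + 2)*(c + 4)*(c^2 - 8*c + 16) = (c - 4)*(c + 2)*(c + 4)*(c - 4)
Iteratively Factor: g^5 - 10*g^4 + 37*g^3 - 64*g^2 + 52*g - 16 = (g - 4)*(g^4 - 6*g^3 + 13*g^2 - 12*g + 4) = (g - 4)*(g - 2)*(g^3 - 4*g^2 + 5*g - 2) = (g - 4)*(g - 2)*(g - 1)*(g^2 - 3*g + 2) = (g - 4)*(g - 2)*(g - 1)^2*(g - 2)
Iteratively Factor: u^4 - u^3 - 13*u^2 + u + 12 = (u + 1)*(u^3 - 2*u^2 - 11*u + 12) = (u + 1)*(u + 3)*(u^2 - 5*u + 4) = (u - 1)*(u + 1)*(u + 3)*(u - 4)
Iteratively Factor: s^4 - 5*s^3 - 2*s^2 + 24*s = (s - 4)*(s^3 - s^2 - 6*s) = (s - 4)*(s + 2)*(s^2 - 3*s) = s*(s - 4)*(s + 2)*(s - 3)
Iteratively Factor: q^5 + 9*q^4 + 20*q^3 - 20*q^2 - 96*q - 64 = (q + 4)*(q^4 + 5*q^3 - 20*q - 16) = (q - 2)*(q + 4)*(q^3 + 7*q^2 + 14*q + 8) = (q - 2)*(q + 2)*(q + 4)*(q^2 + 5*q + 4) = (q - 2)*(q + 1)*(q + 2)*(q + 4)*(q + 4)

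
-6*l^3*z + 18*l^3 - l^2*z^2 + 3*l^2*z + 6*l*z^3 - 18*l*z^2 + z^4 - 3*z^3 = (-l + z)*(l + z)*(6*l + z)*(z - 3)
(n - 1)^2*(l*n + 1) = l*n^3 - 2*l*n^2 + l*n + n^2 - 2*n + 1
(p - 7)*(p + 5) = p^2 - 2*p - 35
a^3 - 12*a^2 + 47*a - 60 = (a - 5)*(a - 4)*(a - 3)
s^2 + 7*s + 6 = (s + 1)*(s + 6)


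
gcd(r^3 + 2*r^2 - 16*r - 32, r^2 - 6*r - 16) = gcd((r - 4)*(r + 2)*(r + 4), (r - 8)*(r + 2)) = r + 2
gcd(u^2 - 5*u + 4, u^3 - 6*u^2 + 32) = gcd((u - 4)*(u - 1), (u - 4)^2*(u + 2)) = u - 4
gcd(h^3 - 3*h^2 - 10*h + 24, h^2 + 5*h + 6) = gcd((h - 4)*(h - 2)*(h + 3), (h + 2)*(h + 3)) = h + 3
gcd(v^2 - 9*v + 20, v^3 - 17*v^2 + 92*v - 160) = v^2 - 9*v + 20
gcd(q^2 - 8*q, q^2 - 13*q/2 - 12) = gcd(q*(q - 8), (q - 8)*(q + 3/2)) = q - 8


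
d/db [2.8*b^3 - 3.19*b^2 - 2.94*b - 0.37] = 8.4*b^2 - 6.38*b - 2.94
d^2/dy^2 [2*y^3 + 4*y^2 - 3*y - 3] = 12*y + 8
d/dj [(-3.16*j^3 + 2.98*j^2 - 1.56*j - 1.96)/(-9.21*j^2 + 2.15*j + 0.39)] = (29.1036*j^4 - 13.588*j^3 - 11.6578*j^2 - 33.7788*j + 3.6056)/(84.8241*j^4 - 39.603*j^3 - 2.5613*j^2 + 1.677*j + 0.1521)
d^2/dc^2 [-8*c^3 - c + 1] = -48*c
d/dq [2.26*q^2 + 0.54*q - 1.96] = 4.52*q + 0.54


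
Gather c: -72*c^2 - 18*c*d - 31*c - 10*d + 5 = -72*c^2 + c*(-18*d - 31) - 10*d + 5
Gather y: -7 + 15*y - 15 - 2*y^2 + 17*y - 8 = -2*y^2 + 32*y - 30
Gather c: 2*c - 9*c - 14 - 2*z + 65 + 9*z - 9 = -7*c + 7*z + 42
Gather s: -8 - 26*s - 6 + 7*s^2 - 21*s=7*s^2 - 47*s - 14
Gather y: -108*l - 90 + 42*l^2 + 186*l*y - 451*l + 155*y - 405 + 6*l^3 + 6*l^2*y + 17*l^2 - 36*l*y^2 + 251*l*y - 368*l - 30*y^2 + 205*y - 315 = 6*l^3 + 59*l^2 - 927*l + y^2*(-36*l - 30) + y*(6*l^2 + 437*l + 360) - 810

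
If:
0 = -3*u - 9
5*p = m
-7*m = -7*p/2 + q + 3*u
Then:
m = 10/7 - 10*q/63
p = 2/7 - 2*q/63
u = -3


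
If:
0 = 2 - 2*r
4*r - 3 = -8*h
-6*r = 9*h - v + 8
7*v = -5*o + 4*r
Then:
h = -1/8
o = -689/40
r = 1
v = 103/8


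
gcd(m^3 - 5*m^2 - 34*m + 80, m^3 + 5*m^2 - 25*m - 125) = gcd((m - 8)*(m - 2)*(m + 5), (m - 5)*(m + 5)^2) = m + 5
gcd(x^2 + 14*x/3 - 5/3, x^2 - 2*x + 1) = 1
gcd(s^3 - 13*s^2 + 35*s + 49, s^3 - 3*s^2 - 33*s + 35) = s - 7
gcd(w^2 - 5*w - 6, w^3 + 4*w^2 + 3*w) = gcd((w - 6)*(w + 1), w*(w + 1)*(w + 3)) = w + 1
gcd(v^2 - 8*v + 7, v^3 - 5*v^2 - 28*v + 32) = v - 1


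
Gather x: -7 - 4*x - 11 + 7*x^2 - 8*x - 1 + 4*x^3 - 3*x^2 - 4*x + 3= 4*x^3 + 4*x^2 - 16*x - 16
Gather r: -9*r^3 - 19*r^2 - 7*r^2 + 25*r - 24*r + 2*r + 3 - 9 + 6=-9*r^3 - 26*r^2 + 3*r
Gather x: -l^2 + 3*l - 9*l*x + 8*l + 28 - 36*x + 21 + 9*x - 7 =-l^2 + 11*l + x*(-9*l - 27) + 42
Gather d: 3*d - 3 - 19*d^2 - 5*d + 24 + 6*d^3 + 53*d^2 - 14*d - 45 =6*d^3 + 34*d^2 - 16*d - 24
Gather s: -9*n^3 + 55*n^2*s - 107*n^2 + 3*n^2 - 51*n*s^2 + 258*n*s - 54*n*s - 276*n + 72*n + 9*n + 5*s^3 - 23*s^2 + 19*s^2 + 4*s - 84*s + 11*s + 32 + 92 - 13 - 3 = -9*n^3 - 104*n^2 - 195*n + 5*s^3 + s^2*(-51*n - 4) + s*(55*n^2 + 204*n - 69) + 108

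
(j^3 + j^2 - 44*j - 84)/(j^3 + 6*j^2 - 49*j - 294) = (j + 2)/(j + 7)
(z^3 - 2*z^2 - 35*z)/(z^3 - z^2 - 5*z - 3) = z*(-z^2 + 2*z + 35)/(-z^3 + z^2 + 5*z + 3)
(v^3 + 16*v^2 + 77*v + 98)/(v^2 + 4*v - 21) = (v^2 + 9*v + 14)/(v - 3)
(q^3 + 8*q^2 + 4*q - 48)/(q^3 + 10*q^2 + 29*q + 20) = (q^2 + 4*q - 12)/(q^2 + 6*q + 5)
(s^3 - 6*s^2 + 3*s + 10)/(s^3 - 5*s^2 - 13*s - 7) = (s^2 - 7*s + 10)/(s^2 - 6*s - 7)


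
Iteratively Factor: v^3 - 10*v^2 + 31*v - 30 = (v - 3)*(v^2 - 7*v + 10) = (v - 5)*(v - 3)*(v - 2)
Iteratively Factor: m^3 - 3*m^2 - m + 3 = (m + 1)*(m^2 - 4*m + 3) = (m - 1)*(m + 1)*(m - 3)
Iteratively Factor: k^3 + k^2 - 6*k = (k - 2)*(k^2 + 3*k) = k*(k - 2)*(k + 3)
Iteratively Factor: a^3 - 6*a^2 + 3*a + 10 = (a + 1)*(a^2 - 7*a + 10) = (a - 2)*(a + 1)*(a - 5)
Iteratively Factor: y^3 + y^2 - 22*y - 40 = (y - 5)*(y^2 + 6*y + 8) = (y - 5)*(y + 4)*(y + 2)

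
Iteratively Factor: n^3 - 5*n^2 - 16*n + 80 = (n + 4)*(n^2 - 9*n + 20) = (n - 4)*(n + 4)*(n - 5)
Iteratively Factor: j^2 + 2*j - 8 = (j - 2)*(j + 4)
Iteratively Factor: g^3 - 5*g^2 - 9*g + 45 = (g - 5)*(g^2 - 9) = (g - 5)*(g - 3)*(g + 3)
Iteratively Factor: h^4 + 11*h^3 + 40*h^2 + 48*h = (h + 4)*(h^3 + 7*h^2 + 12*h) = (h + 3)*(h + 4)*(h^2 + 4*h) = (h + 3)*(h + 4)^2*(h)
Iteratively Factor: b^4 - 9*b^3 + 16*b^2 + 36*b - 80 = (b - 4)*(b^3 - 5*b^2 - 4*b + 20) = (b - 4)*(b - 2)*(b^2 - 3*b - 10) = (b - 4)*(b - 2)*(b + 2)*(b - 5)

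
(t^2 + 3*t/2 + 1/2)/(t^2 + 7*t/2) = (2*t^2 + 3*t + 1)/(t*(2*t + 7))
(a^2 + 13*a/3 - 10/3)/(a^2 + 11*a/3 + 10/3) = (3*a^2 + 13*a - 10)/(3*a^2 + 11*a + 10)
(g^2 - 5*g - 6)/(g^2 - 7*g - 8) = (g - 6)/(g - 8)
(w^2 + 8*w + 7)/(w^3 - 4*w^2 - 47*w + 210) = (w + 1)/(w^2 - 11*w + 30)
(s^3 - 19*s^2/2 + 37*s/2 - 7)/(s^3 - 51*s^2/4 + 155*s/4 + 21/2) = 2*(2*s^2 - 5*s + 2)/(4*s^2 - 23*s - 6)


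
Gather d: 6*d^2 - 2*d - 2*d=6*d^2 - 4*d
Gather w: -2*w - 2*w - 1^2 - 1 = -4*w - 2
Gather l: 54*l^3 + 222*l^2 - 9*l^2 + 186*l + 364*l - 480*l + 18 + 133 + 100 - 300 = 54*l^3 + 213*l^2 + 70*l - 49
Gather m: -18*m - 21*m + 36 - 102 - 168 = -39*m - 234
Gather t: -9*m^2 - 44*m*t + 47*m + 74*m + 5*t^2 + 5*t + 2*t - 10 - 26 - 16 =-9*m^2 + 121*m + 5*t^2 + t*(7 - 44*m) - 52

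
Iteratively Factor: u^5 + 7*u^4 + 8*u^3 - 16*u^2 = (u + 4)*(u^4 + 3*u^3 - 4*u^2) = u*(u + 4)*(u^3 + 3*u^2 - 4*u) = u*(u - 1)*(u + 4)*(u^2 + 4*u) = u^2*(u - 1)*(u + 4)*(u + 4)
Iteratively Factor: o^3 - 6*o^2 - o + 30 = (o - 5)*(o^2 - o - 6) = (o - 5)*(o + 2)*(o - 3)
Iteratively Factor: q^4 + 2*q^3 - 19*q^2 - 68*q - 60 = (q + 2)*(q^3 - 19*q - 30) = (q + 2)*(q + 3)*(q^2 - 3*q - 10) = (q + 2)^2*(q + 3)*(q - 5)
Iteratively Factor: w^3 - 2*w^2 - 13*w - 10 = (w + 2)*(w^2 - 4*w - 5) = (w - 5)*(w + 2)*(w + 1)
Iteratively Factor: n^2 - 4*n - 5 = (n + 1)*(n - 5)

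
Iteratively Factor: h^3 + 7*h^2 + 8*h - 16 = (h + 4)*(h^2 + 3*h - 4) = (h - 1)*(h + 4)*(h + 4)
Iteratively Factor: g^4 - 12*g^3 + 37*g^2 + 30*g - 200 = (g - 4)*(g^3 - 8*g^2 + 5*g + 50) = (g - 4)*(g + 2)*(g^2 - 10*g + 25) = (g - 5)*(g - 4)*(g + 2)*(g - 5)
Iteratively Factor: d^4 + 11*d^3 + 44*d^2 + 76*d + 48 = (d + 2)*(d^3 + 9*d^2 + 26*d + 24) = (d + 2)*(d + 4)*(d^2 + 5*d + 6) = (d + 2)^2*(d + 4)*(d + 3)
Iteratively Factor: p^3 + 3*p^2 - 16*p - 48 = (p + 4)*(p^2 - p - 12) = (p - 4)*(p + 4)*(p + 3)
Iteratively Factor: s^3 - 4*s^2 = (s - 4)*(s^2) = s*(s - 4)*(s)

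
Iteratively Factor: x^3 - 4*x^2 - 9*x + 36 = (x - 4)*(x^2 - 9) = (x - 4)*(x - 3)*(x + 3)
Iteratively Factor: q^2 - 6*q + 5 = (q - 1)*(q - 5)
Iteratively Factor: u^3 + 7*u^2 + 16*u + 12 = (u + 3)*(u^2 + 4*u + 4) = (u + 2)*(u + 3)*(u + 2)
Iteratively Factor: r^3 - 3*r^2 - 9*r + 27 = (r + 3)*(r^2 - 6*r + 9) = (r - 3)*(r + 3)*(r - 3)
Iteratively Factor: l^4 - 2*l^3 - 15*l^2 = (l - 5)*(l^3 + 3*l^2) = l*(l - 5)*(l^2 + 3*l) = l^2*(l - 5)*(l + 3)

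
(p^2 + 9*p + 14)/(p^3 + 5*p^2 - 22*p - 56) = 1/(p - 4)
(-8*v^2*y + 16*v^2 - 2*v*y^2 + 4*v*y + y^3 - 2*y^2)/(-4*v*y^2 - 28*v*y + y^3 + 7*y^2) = (2*v*y - 4*v + y^2 - 2*y)/(y*(y + 7))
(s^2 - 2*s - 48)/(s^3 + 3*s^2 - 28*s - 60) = (s - 8)/(s^2 - 3*s - 10)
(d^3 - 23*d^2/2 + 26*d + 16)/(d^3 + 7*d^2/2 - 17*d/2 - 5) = (d^2 - 12*d + 32)/(d^2 + 3*d - 10)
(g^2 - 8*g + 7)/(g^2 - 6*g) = (g^2 - 8*g + 7)/(g*(g - 6))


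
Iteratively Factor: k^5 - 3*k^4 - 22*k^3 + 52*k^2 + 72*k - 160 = (k - 2)*(k^4 - k^3 - 24*k^2 + 4*k + 80) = (k - 2)*(k + 2)*(k^3 - 3*k^2 - 18*k + 40) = (k - 2)*(k + 2)*(k + 4)*(k^2 - 7*k + 10) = (k - 2)^2*(k + 2)*(k + 4)*(k - 5)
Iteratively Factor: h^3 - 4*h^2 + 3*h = (h - 3)*(h^2 - h) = h*(h - 3)*(h - 1)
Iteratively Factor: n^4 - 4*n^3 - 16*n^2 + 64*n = (n - 4)*(n^3 - 16*n) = n*(n - 4)*(n^2 - 16) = n*(n - 4)^2*(n + 4)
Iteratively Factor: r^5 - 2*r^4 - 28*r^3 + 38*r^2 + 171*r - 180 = (r - 5)*(r^4 + 3*r^3 - 13*r^2 - 27*r + 36) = (r - 5)*(r + 4)*(r^3 - r^2 - 9*r + 9) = (r - 5)*(r - 1)*(r + 4)*(r^2 - 9) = (r - 5)*(r - 3)*(r - 1)*(r + 4)*(r + 3)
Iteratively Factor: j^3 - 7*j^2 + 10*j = (j - 5)*(j^2 - 2*j) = j*(j - 5)*(j - 2)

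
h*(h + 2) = h^2 + 2*h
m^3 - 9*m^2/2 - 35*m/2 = m*(m - 7)*(m + 5/2)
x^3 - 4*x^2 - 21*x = x*(x - 7)*(x + 3)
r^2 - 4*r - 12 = (r - 6)*(r + 2)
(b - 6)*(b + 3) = b^2 - 3*b - 18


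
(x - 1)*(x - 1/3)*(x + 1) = x^3 - x^2/3 - x + 1/3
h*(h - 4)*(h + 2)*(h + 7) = h^4 + 5*h^3 - 22*h^2 - 56*h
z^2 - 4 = (z - 2)*(z + 2)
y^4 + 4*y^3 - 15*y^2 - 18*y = y*(y - 3)*(y + 1)*(y + 6)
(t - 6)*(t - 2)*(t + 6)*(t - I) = t^4 - 2*t^3 - I*t^3 - 36*t^2 + 2*I*t^2 + 72*t + 36*I*t - 72*I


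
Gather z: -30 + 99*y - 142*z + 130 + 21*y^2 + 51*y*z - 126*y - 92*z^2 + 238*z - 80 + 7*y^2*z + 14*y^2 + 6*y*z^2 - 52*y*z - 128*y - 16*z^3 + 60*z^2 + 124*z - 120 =35*y^2 - 155*y - 16*z^3 + z^2*(6*y - 32) + z*(7*y^2 - y + 220) - 100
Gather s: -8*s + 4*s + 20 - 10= 10 - 4*s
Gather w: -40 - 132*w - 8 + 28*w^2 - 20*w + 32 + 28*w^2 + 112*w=56*w^2 - 40*w - 16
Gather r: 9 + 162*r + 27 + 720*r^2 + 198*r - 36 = 720*r^2 + 360*r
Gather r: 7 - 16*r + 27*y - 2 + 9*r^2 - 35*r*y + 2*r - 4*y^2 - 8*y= 9*r^2 + r*(-35*y - 14) - 4*y^2 + 19*y + 5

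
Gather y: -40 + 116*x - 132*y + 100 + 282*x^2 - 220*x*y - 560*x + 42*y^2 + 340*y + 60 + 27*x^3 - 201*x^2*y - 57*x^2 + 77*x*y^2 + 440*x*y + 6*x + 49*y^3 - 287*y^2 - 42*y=27*x^3 + 225*x^2 - 438*x + 49*y^3 + y^2*(77*x - 245) + y*(-201*x^2 + 220*x + 166) + 120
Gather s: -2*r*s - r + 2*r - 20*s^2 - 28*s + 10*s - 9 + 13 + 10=r - 20*s^2 + s*(-2*r - 18) + 14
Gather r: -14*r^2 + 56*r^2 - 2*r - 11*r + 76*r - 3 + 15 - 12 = 42*r^2 + 63*r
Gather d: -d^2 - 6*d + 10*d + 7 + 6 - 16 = -d^2 + 4*d - 3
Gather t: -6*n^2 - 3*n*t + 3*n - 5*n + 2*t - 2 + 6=-6*n^2 - 2*n + t*(2 - 3*n) + 4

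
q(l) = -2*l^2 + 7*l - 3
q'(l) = 7 - 4*l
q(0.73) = 1.04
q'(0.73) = 4.08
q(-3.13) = -44.50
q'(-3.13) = 19.52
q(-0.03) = -3.21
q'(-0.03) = 7.12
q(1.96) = 3.04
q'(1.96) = -0.84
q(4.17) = -8.59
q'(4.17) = -9.68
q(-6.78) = -142.40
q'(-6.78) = 34.12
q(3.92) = -6.29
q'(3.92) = -8.68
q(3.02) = -0.10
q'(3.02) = -5.08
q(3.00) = 0.00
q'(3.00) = -5.00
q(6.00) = -33.00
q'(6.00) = -17.00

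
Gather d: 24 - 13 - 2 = 9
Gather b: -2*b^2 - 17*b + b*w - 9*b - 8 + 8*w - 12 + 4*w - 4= -2*b^2 + b*(w - 26) + 12*w - 24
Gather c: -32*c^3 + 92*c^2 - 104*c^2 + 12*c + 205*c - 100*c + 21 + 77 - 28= -32*c^3 - 12*c^2 + 117*c + 70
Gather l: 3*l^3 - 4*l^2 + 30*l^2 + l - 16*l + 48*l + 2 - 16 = 3*l^3 + 26*l^2 + 33*l - 14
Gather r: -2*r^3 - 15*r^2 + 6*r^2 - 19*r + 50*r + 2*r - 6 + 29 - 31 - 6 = -2*r^3 - 9*r^2 + 33*r - 14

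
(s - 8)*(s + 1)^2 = s^3 - 6*s^2 - 15*s - 8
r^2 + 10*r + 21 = (r + 3)*(r + 7)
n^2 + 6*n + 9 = (n + 3)^2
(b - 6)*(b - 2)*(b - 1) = b^3 - 9*b^2 + 20*b - 12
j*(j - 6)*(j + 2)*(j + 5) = j^4 + j^3 - 32*j^2 - 60*j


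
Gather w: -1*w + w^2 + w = w^2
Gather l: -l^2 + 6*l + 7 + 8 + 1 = -l^2 + 6*l + 16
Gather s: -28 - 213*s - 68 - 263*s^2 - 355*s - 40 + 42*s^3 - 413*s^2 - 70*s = 42*s^3 - 676*s^2 - 638*s - 136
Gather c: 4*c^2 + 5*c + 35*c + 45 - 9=4*c^2 + 40*c + 36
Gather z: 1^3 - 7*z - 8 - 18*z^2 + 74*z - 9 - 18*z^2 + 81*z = -36*z^2 + 148*z - 16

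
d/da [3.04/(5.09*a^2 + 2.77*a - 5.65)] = (-30.9472*a - 8.4208)/(5.09*a^2 + 2.77*a - 5.65)^2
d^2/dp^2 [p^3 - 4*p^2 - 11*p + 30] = 6*p - 8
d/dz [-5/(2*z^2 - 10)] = 5*z/(z^2 - 5)^2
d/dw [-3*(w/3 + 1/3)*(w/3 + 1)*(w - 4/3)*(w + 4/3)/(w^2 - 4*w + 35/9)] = 2*(-81*w^5 + 324*w^4 + 666*w^3 - 1980*w^2 - 817*w + 1984)/(3*(81*w^4 - 648*w^3 + 1926*w^2 - 2520*w + 1225))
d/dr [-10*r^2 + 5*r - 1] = 5 - 20*r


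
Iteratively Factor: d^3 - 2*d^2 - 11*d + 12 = (d - 1)*(d^2 - d - 12) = (d - 4)*(d - 1)*(d + 3)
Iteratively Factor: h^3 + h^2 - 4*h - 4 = (h + 1)*(h^2 - 4) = (h + 1)*(h + 2)*(h - 2)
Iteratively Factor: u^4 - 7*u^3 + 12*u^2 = (u - 3)*(u^3 - 4*u^2) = (u - 4)*(u - 3)*(u^2) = u*(u - 4)*(u - 3)*(u)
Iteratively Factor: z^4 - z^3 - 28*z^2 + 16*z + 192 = (z + 3)*(z^3 - 4*z^2 - 16*z + 64) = (z - 4)*(z + 3)*(z^2 - 16) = (z - 4)^2*(z + 3)*(z + 4)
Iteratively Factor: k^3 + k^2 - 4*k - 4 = (k + 2)*(k^2 - k - 2) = (k - 2)*(k + 2)*(k + 1)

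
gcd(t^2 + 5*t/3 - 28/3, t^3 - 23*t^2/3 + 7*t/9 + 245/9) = t - 7/3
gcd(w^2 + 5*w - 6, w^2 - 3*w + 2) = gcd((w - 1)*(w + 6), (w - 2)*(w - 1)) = w - 1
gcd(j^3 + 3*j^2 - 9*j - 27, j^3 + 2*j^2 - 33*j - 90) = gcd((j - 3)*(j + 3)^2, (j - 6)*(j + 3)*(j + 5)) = j + 3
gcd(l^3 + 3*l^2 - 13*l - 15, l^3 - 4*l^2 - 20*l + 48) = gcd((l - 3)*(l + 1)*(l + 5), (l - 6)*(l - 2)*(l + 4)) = 1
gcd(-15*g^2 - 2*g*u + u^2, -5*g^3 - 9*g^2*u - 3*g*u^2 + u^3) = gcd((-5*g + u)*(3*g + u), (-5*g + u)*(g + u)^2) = -5*g + u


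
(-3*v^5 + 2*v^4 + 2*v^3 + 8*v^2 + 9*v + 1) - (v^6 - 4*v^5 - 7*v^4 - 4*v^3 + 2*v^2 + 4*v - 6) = -v^6 + v^5 + 9*v^4 + 6*v^3 + 6*v^2 + 5*v + 7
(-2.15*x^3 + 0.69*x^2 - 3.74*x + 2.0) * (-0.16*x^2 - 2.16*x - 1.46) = 0.344*x^5 + 4.5336*x^4 + 2.247*x^3 + 6.751*x^2 + 1.1404*x - 2.92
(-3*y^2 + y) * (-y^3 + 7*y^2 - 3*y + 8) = 3*y^5 - 22*y^4 + 16*y^3 - 27*y^2 + 8*y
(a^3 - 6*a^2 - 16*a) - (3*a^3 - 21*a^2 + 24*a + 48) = -2*a^3 + 15*a^2 - 40*a - 48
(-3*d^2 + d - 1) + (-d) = -3*d^2 - 1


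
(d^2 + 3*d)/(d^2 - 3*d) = (d + 3)/(d - 3)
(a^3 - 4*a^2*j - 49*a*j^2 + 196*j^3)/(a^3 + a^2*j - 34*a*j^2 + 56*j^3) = (a - 7*j)/(a - 2*j)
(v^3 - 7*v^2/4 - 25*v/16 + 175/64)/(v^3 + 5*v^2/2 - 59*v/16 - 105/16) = (v - 5/4)/(v + 3)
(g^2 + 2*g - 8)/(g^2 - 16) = (g - 2)/(g - 4)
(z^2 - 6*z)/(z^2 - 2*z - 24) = z/(z + 4)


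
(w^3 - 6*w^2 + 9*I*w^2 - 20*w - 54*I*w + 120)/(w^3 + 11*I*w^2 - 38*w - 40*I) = (w - 6)/(w + 2*I)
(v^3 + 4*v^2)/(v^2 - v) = v*(v + 4)/(v - 1)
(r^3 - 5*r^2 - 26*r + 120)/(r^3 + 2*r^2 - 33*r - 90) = (r - 4)/(r + 3)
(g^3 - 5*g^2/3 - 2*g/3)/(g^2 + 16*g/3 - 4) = g*(3*g^2 - 5*g - 2)/(3*g^2 + 16*g - 12)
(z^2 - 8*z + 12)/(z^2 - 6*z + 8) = (z - 6)/(z - 4)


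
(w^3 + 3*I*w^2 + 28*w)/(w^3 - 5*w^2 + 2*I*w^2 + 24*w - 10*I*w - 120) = w*(w + 7*I)/(w^2 + w*(-5 + 6*I) - 30*I)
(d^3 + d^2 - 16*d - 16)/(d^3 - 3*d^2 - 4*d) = (d + 4)/d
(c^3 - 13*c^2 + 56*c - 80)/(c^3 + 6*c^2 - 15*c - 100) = (c^2 - 9*c + 20)/(c^2 + 10*c + 25)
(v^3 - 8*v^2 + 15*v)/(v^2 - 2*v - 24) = v*(-v^2 + 8*v - 15)/(-v^2 + 2*v + 24)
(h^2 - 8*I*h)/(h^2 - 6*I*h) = (h - 8*I)/(h - 6*I)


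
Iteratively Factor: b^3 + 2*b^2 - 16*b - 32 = (b + 4)*(b^2 - 2*b - 8) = (b - 4)*(b + 4)*(b + 2)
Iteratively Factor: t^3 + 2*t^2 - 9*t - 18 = (t - 3)*(t^2 + 5*t + 6) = (t - 3)*(t + 3)*(t + 2)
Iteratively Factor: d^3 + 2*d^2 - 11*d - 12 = (d + 4)*(d^2 - 2*d - 3) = (d - 3)*(d + 4)*(d + 1)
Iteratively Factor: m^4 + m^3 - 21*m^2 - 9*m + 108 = (m + 3)*(m^3 - 2*m^2 - 15*m + 36) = (m - 3)*(m + 3)*(m^2 + m - 12) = (m - 3)^2*(m + 3)*(m + 4)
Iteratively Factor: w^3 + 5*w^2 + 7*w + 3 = (w + 3)*(w^2 + 2*w + 1) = (w + 1)*(w + 3)*(w + 1)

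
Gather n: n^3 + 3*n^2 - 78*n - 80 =n^3 + 3*n^2 - 78*n - 80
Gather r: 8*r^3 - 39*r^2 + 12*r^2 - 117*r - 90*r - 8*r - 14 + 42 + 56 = 8*r^3 - 27*r^2 - 215*r + 84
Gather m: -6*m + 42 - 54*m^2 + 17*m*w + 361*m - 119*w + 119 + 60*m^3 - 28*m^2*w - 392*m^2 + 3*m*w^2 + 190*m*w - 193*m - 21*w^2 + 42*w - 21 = 60*m^3 + m^2*(-28*w - 446) + m*(3*w^2 + 207*w + 162) - 21*w^2 - 77*w + 140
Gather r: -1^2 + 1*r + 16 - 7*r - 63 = -6*r - 48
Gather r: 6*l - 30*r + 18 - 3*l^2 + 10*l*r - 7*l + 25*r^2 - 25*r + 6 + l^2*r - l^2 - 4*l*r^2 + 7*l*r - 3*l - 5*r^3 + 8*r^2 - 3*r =-4*l^2 - 4*l - 5*r^3 + r^2*(33 - 4*l) + r*(l^2 + 17*l - 58) + 24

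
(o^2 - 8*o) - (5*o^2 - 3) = -4*o^2 - 8*o + 3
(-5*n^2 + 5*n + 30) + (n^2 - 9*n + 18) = -4*n^2 - 4*n + 48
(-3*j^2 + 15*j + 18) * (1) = -3*j^2 + 15*j + 18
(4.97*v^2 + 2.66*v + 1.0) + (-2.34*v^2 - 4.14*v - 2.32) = 2.63*v^2 - 1.48*v - 1.32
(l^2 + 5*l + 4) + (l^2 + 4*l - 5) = 2*l^2 + 9*l - 1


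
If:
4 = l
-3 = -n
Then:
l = 4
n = 3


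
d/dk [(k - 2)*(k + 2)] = 2*k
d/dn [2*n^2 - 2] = 4*n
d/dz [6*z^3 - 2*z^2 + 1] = 2*z*(9*z - 2)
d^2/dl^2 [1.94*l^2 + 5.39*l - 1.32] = 3.88000000000000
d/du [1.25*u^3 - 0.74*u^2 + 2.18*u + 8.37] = 3.75*u^2 - 1.48*u + 2.18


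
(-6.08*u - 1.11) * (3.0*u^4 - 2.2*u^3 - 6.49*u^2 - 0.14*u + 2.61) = -18.24*u^5 + 10.046*u^4 + 41.9012*u^3 + 8.0551*u^2 - 15.7134*u - 2.8971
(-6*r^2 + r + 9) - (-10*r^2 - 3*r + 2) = 4*r^2 + 4*r + 7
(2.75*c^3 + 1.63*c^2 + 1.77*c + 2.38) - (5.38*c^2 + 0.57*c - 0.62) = 2.75*c^3 - 3.75*c^2 + 1.2*c + 3.0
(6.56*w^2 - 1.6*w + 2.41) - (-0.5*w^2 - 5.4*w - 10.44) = 7.06*w^2 + 3.8*w + 12.85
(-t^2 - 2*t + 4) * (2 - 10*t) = 10*t^3 + 18*t^2 - 44*t + 8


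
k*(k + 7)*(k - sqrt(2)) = k^3 - sqrt(2)*k^2 + 7*k^2 - 7*sqrt(2)*k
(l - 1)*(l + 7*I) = l^2 - l + 7*I*l - 7*I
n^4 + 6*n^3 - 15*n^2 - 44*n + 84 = (n - 2)^2*(n + 3)*(n + 7)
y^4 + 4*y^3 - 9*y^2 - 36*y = y*(y - 3)*(y + 3)*(y + 4)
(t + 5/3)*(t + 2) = t^2 + 11*t/3 + 10/3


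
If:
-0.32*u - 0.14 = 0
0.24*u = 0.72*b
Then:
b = -0.15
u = -0.44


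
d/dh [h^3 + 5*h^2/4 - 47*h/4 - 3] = 3*h^2 + 5*h/2 - 47/4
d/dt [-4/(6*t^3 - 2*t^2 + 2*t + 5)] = 8*(9*t^2 - 2*t + 1)/(6*t^3 - 2*t^2 + 2*t + 5)^2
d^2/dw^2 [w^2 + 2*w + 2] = 2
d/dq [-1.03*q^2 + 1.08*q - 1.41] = 1.08 - 2.06*q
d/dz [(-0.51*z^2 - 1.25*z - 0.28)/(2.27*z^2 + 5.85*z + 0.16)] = (-0.145999999999999*z^2 + 1.108*z + 1.438)/(5.1529*z^4 + 26.559*z^3 + 34.9489*z^2 + 1.872*z + 0.0256)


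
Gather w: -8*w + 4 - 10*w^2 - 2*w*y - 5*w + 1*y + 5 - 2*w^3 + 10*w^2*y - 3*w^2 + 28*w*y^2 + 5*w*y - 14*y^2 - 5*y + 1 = -2*w^3 + w^2*(10*y - 13) + w*(28*y^2 + 3*y - 13) - 14*y^2 - 4*y + 10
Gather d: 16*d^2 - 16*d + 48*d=16*d^2 + 32*d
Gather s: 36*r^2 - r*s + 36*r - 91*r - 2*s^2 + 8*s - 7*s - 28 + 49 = 36*r^2 - 55*r - 2*s^2 + s*(1 - r) + 21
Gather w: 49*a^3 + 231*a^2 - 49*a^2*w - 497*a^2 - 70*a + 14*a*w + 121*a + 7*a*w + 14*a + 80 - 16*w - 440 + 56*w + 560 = 49*a^3 - 266*a^2 + 65*a + w*(-49*a^2 + 21*a + 40) + 200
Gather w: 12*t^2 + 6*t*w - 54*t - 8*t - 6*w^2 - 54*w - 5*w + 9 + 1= 12*t^2 - 62*t - 6*w^2 + w*(6*t - 59) + 10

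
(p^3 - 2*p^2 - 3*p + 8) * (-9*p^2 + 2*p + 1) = -9*p^5 + 20*p^4 + 24*p^3 - 80*p^2 + 13*p + 8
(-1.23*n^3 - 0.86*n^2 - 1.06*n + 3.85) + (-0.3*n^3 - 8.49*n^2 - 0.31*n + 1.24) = -1.53*n^3 - 9.35*n^2 - 1.37*n + 5.09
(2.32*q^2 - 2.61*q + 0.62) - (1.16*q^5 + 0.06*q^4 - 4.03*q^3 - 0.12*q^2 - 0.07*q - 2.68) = -1.16*q^5 - 0.06*q^4 + 4.03*q^3 + 2.44*q^2 - 2.54*q + 3.3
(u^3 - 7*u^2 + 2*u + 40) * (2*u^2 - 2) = 2*u^5 - 14*u^4 + 2*u^3 + 94*u^2 - 4*u - 80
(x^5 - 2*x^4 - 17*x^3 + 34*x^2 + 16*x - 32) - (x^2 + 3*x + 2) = x^5 - 2*x^4 - 17*x^3 + 33*x^2 + 13*x - 34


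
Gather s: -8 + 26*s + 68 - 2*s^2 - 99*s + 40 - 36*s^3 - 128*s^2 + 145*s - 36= -36*s^3 - 130*s^2 + 72*s + 64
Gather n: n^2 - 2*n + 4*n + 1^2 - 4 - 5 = n^2 + 2*n - 8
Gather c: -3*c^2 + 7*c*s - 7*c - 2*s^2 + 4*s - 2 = -3*c^2 + c*(7*s - 7) - 2*s^2 + 4*s - 2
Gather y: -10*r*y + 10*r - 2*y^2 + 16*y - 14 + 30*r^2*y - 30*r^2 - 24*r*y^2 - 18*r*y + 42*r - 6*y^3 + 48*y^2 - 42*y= -30*r^2 + 52*r - 6*y^3 + y^2*(46 - 24*r) + y*(30*r^2 - 28*r - 26) - 14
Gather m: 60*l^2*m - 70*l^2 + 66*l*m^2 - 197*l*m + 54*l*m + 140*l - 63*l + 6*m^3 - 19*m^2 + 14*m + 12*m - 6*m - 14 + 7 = -70*l^2 + 77*l + 6*m^3 + m^2*(66*l - 19) + m*(60*l^2 - 143*l + 20) - 7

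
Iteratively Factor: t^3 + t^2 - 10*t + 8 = (t - 1)*(t^2 + 2*t - 8) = (t - 2)*(t - 1)*(t + 4)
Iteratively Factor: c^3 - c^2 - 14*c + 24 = (c - 2)*(c^2 + c - 12) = (c - 2)*(c + 4)*(c - 3)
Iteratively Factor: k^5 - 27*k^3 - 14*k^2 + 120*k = (k - 2)*(k^4 + 2*k^3 - 23*k^2 - 60*k) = (k - 5)*(k - 2)*(k^3 + 7*k^2 + 12*k) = (k - 5)*(k - 2)*(k + 4)*(k^2 + 3*k) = k*(k - 5)*(k - 2)*(k + 4)*(k + 3)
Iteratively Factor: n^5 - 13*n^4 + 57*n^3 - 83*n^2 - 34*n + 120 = (n - 2)*(n^4 - 11*n^3 + 35*n^2 - 13*n - 60) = (n - 4)*(n - 2)*(n^3 - 7*n^2 + 7*n + 15) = (n - 4)*(n - 3)*(n - 2)*(n^2 - 4*n - 5) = (n - 4)*(n - 3)*(n - 2)*(n + 1)*(n - 5)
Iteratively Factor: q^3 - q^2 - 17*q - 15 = (q + 3)*(q^2 - 4*q - 5) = (q - 5)*(q + 3)*(q + 1)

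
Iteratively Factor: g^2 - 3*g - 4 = (g - 4)*(g + 1)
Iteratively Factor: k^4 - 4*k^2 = (k)*(k^3 - 4*k) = k^2*(k^2 - 4) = k^2*(k + 2)*(k - 2)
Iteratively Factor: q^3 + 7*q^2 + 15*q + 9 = (q + 1)*(q^2 + 6*q + 9) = (q + 1)*(q + 3)*(q + 3)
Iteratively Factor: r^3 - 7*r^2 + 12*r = (r - 3)*(r^2 - 4*r) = r*(r - 3)*(r - 4)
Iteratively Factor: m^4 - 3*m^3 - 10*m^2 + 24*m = (m - 4)*(m^3 + m^2 - 6*m) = m*(m - 4)*(m^2 + m - 6) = m*(m - 4)*(m - 2)*(m + 3)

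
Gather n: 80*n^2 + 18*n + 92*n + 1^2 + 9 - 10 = 80*n^2 + 110*n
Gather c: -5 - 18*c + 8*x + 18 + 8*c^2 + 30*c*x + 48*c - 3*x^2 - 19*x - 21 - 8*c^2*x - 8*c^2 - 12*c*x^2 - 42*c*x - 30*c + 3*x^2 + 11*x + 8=-8*c^2*x + c*(-12*x^2 - 12*x)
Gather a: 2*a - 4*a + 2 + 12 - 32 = -2*a - 18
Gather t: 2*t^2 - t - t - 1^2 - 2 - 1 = 2*t^2 - 2*t - 4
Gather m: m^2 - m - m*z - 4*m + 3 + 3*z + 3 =m^2 + m*(-z - 5) + 3*z + 6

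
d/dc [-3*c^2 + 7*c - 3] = 7 - 6*c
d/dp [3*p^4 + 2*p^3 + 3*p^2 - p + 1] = 12*p^3 + 6*p^2 + 6*p - 1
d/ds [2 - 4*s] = -4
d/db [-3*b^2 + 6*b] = 6 - 6*b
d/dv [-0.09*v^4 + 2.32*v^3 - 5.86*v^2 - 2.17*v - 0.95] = -0.36*v^3 + 6.96*v^2 - 11.72*v - 2.17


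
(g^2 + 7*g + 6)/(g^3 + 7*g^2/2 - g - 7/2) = 2*(g + 6)/(2*g^2 + 5*g - 7)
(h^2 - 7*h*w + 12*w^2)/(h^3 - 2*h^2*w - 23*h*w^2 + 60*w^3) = 1/(h + 5*w)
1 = 1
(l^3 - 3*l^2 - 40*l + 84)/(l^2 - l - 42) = l - 2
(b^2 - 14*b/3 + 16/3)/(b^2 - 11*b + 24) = (3*b^2 - 14*b + 16)/(3*(b^2 - 11*b + 24))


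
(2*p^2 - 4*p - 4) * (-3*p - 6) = -6*p^3 + 36*p + 24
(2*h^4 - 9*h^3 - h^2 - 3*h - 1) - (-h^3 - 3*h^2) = 2*h^4 - 8*h^3 + 2*h^2 - 3*h - 1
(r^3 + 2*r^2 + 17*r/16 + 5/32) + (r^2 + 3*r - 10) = r^3 + 3*r^2 + 65*r/16 - 315/32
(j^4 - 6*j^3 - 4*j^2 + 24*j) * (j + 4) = j^5 - 2*j^4 - 28*j^3 + 8*j^2 + 96*j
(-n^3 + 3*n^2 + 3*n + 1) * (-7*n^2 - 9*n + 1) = 7*n^5 - 12*n^4 - 49*n^3 - 31*n^2 - 6*n + 1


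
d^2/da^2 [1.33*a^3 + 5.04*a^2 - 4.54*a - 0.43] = 7.98*a + 10.08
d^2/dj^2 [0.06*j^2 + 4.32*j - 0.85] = 0.120000000000000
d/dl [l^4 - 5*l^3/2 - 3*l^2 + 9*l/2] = 4*l^3 - 15*l^2/2 - 6*l + 9/2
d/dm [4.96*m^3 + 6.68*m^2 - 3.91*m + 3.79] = 14.88*m^2 + 13.36*m - 3.91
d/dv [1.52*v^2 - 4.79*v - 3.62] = 3.04*v - 4.79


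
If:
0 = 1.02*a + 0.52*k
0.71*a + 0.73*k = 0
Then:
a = 0.00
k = 0.00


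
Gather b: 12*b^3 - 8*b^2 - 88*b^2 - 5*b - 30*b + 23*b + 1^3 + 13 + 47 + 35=12*b^3 - 96*b^2 - 12*b + 96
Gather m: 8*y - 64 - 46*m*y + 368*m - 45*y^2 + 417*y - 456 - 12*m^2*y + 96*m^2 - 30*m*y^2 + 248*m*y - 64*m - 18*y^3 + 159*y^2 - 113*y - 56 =m^2*(96 - 12*y) + m*(-30*y^2 + 202*y + 304) - 18*y^3 + 114*y^2 + 312*y - 576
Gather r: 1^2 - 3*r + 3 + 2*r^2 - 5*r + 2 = 2*r^2 - 8*r + 6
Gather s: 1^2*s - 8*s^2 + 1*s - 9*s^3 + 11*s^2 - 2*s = -9*s^3 + 3*s^2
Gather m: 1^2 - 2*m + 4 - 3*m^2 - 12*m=-3*m^2 - 14*m + 5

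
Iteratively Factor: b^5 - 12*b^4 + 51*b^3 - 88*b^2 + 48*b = (b - 1)*(b^4 - 11*b^3 + 40*b^2 - 48*b) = (b - 4)*(b - 1)*(b^3 - 7*b^2 + 12*b) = (b - 4)^2*(b - 1)*(b^2 - 3*b) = (b - 4)^2*(b - 3)*(b - 1)*(b)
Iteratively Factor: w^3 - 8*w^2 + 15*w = (w - 3)*(w^2 - 5*w) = w*(w - 3)*(w - 5)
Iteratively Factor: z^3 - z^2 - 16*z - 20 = (z + 2)*(z^2 - 3*z - 10) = (z + 2)^2*(z - 5)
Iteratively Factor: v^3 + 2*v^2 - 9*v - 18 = (v + 2)*(v^2 - 9) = (v - 3)*(v + 2)*(v + 3)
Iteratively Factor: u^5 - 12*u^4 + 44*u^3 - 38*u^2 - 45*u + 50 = (u - 5)*(u^4 - 7*u^3 + 9*u^2 + 7*u - 10) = (u - 5)*(u + 1)*(u^3 - 8*u^2 + 17*u - 10) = (u - 5)*(u - 1)*(u + 1)*(u^2 - 7*u + 10) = (u - 5)*(u - 2)*(u - 1)*(u + 1)*(u - 5)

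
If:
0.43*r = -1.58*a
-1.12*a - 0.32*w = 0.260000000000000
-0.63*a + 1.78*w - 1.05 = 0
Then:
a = -0.36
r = 1.34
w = 0.46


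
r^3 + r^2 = r^2*(r + 1)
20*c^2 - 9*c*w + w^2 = (-5*c + w)*(-4*c + w)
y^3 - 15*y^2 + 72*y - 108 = (y - 6)^2*(y - 3)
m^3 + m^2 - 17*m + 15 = (m - 3)*(m - 1)*(m + 5)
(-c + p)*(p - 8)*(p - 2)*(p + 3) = -c*p^3 + 7*c*p^2 + 14*c*p - 48*c + p^4 - 7*p^3 - 14*p^2 + 48*p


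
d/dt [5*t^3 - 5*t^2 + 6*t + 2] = 15*t^2 - 10*t + 6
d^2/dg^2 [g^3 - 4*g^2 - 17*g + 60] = 6*g - 8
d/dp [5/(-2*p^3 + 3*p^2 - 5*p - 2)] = 5*(6*p^2 - 6*p + 5)/(2*p^3 - 3*p^2 + 5*p + 2)^2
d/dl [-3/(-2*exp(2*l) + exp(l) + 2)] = (3 - 12*exp(l))*exp(l)/(-2*exp(2*l) + exp(l) + 2)^2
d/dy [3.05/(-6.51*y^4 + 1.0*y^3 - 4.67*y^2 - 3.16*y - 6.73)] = (79.422*y^3 - 9.15*y^2 + 28.487*y + 9.638)/(6.51*y^4 - 1.0*y^3 + 4.67*y^2 + 3.16*y + 6.73)^2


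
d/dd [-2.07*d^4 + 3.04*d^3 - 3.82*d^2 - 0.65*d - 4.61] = -8.28*d^3 + 9.12*d^2 - 7.64*d - 0.65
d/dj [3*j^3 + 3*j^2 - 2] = 3*j*(3*j + 2)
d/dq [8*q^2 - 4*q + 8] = 16*q - 4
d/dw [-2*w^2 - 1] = -4*w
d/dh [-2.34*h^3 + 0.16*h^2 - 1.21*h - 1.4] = -7.02*h^2 + 0.32*h - 1.21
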